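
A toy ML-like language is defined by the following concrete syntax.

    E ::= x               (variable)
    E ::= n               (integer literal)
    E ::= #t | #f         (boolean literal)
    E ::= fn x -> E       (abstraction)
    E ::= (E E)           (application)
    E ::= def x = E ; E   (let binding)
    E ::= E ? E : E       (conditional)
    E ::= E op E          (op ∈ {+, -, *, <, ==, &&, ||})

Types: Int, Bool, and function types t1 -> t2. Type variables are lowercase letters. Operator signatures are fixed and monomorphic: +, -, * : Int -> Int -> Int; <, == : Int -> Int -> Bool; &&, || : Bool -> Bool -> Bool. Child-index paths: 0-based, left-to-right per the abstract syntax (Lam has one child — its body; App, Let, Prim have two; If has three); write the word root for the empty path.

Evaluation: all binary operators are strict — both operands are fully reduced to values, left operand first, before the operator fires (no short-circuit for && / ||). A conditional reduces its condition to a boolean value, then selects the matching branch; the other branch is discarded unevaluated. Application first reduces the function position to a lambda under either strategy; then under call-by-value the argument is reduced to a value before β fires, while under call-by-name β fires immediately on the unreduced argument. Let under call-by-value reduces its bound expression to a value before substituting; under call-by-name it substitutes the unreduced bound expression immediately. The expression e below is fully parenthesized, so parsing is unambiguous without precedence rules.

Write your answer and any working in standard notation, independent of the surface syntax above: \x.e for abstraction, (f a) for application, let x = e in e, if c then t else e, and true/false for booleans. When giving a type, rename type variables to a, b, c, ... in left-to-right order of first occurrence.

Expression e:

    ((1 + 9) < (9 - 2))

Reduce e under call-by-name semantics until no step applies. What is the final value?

Trace:
step 0: ((1 + 9) < (9 - 2))
step 1: [delta@0] (10 < (9 - 2))
step 2: [delta@1] (10 < 7)
step 3: [delta@root] false

Answer: false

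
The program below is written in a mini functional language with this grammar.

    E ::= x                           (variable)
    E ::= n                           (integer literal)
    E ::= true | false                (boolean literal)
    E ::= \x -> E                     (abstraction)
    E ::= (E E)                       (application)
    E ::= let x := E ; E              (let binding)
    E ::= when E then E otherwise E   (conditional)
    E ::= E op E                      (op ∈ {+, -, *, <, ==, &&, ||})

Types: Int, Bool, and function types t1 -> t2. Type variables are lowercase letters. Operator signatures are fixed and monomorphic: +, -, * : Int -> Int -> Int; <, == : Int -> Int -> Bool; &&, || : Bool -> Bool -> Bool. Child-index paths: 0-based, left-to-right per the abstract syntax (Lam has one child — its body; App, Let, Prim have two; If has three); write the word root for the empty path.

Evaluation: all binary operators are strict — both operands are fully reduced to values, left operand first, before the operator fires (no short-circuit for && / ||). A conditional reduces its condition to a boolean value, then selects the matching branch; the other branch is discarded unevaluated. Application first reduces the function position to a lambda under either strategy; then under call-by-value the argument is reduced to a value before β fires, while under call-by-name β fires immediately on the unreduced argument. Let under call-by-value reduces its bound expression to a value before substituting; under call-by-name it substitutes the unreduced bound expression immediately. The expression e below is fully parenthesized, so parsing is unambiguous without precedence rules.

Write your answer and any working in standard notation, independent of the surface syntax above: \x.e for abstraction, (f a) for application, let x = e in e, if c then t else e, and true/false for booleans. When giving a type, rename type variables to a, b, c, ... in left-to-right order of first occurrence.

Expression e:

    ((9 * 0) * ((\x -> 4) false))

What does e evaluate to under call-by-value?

Answer: 0

Derivation:
step 0: ((9 * 0) * ((\x.4) false))
step 1: [delta@0] (0 * ((\x.4) false))
step 2: [beta@1] (0 * 4)
step 3: [delta@root] 0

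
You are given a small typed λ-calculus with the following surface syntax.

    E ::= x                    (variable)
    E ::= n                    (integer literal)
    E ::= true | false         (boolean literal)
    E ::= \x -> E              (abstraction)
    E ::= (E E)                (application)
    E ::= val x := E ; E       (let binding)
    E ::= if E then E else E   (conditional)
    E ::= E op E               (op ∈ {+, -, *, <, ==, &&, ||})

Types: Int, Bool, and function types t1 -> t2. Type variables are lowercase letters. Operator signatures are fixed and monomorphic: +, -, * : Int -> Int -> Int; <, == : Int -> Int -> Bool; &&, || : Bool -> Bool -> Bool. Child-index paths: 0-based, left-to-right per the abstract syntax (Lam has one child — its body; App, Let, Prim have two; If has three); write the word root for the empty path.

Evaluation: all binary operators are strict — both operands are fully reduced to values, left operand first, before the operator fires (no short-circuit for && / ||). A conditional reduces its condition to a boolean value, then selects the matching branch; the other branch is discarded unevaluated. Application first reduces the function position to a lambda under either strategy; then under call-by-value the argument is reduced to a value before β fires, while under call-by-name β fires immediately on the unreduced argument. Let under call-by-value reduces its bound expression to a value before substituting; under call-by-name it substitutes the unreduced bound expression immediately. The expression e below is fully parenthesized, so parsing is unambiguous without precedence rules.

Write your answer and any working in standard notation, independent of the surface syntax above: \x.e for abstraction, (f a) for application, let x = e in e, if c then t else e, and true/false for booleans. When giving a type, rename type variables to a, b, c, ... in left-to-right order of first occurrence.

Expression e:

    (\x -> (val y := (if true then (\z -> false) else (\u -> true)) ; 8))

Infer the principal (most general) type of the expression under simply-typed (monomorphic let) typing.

Working:
  unify Bool ~ Bool
\z._ : b -> Bool
\u._ : c -> Bool
  unify b -> Bool ~ c -> Bool
  unify b ~ c
  unify Bool ~ Bool
let y : c -> Bool
\x._ : a -> Int

Answer: a -> Int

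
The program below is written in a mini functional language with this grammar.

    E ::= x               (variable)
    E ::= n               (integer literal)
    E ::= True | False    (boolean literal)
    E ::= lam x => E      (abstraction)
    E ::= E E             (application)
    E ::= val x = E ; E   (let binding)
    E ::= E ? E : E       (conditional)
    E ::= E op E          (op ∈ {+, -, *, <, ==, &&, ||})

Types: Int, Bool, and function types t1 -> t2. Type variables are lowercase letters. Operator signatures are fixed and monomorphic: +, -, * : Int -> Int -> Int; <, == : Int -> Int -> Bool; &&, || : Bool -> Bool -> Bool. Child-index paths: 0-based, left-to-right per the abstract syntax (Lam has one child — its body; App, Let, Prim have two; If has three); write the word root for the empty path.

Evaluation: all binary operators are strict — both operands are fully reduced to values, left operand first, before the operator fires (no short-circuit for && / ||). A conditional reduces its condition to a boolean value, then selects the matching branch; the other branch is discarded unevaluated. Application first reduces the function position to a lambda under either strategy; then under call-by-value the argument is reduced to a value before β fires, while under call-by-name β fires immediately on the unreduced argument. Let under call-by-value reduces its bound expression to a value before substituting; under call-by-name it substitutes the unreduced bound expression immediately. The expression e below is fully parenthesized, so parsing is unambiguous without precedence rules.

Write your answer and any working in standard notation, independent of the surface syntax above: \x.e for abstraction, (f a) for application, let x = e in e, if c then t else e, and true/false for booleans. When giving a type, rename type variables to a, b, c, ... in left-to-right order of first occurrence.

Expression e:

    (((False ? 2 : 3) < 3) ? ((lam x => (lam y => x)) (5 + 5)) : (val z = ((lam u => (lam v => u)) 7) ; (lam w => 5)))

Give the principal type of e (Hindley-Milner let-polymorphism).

Working:
  unify Bool ~ Bool
  unify Int ~ Int
  unify Int ~ Int
  unify Int ~ Int
  unify Bool ~ Bool
x : a
\y._ : b -> a
\x._ : a -> b -> a
  unify Int ~ Int
  unify Int ~ Int
  unify a -> b -> a ~ Int -> c
  unify a ~ Int
  unify b -> Int ~ c
_ _ : b -> Int
u : d
\v._ : e -> d
\u._ : d -> e -> d
  unify d -> e -> d ~ Int -> f
  unify d ~ Int
  unify e -> Int ~ f
_ _ : e -> Int
let z : forall. e -> Int
\w._ : g -> Int
  unify b -> Int ~ g -> Int
  unify b ~ g
  unify Int ~ Int

Answer: a -> Int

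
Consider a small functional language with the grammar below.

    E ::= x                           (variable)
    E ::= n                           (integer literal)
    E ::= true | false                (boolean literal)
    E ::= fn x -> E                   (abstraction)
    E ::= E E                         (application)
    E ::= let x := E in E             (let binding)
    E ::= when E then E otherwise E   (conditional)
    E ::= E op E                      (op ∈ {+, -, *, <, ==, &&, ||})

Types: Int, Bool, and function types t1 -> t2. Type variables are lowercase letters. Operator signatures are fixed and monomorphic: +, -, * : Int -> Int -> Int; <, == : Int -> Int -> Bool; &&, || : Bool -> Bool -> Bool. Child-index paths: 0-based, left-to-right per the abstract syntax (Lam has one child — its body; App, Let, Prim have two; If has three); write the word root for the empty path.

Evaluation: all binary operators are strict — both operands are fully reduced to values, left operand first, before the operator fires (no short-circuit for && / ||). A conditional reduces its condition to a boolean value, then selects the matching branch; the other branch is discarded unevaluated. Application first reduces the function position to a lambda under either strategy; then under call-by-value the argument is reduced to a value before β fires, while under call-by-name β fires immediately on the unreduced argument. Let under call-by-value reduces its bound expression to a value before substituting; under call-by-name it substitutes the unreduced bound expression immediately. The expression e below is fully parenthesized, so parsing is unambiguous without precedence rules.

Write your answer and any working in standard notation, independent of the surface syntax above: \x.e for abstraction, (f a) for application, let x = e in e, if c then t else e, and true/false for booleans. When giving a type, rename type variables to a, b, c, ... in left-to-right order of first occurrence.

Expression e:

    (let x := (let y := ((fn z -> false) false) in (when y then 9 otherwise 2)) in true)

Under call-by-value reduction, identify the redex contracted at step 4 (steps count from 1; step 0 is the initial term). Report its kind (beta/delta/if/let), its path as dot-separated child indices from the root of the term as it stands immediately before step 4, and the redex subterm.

Answer: let at root : (let x = 2 in true)

Derivation:
step 0: (let x = (let y = ((\z.false) false) in (if y then 9 else 2)) in true)
step 1: [beta@0.0] (let x = (let y = false in (if y then 9 else 2)) in true)
step 2: [let@0] (let x = (if false then 9 else 2) in true)
step 3: [if@0] (let x = 2 in true)
step 4: [let@root] true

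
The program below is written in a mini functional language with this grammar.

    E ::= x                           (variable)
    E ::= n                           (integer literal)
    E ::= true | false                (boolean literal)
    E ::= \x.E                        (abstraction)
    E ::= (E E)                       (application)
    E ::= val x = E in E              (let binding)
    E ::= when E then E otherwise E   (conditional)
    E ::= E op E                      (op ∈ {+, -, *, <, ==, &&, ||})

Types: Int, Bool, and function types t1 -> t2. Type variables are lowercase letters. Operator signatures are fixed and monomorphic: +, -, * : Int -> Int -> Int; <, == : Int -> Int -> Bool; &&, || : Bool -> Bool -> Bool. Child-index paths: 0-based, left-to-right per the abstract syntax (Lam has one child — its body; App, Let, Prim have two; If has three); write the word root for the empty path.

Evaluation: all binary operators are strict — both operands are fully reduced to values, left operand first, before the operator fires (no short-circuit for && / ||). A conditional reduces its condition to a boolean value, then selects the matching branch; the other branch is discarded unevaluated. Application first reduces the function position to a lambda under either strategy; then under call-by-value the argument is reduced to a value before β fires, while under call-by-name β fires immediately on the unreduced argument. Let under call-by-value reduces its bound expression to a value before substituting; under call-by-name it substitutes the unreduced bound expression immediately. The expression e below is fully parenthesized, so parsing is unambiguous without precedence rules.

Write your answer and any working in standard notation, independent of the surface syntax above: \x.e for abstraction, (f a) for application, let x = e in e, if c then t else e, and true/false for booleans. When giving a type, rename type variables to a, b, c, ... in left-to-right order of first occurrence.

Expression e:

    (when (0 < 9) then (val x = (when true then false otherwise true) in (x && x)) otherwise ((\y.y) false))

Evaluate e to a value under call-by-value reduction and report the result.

Answer: false

Derivation:
step 0: (if (0 < 9) then (let x = (if true then false else true) in (x && x)) else ((\y.y) false))
step 1: [delta@0] (if true then (let x = (if true then false else true) in (x && x)) else ((\y.y) false))
step 2: [if@root] (let x = (if true then false else true) in (x && x))
step 3: [if@0] (let x = false in (x && x))
step 4: [let@root] (false && false)
step 5: [delta@root] false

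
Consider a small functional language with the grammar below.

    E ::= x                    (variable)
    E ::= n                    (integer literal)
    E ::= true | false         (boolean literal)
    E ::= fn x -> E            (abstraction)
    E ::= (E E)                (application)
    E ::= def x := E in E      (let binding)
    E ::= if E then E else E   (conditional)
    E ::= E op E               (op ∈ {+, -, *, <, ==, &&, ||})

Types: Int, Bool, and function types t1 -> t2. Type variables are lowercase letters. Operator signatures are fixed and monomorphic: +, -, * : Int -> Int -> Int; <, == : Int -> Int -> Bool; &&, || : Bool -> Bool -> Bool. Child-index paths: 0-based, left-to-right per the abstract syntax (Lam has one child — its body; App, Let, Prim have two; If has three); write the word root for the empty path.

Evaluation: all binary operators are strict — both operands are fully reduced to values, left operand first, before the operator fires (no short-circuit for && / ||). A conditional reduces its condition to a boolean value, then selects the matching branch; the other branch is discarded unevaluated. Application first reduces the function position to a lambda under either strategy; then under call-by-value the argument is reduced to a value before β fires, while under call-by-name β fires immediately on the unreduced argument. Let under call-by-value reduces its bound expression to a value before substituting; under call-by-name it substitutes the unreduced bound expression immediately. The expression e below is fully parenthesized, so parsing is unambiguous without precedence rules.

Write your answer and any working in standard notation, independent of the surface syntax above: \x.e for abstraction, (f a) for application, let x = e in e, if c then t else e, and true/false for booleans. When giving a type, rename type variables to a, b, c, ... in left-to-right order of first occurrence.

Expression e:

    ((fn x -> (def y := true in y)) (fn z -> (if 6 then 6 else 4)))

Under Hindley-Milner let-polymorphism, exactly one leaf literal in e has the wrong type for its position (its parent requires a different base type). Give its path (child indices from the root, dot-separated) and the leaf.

Trace:
let y : Bool
y : Bool
\x._ : a -> Bool
  unify Int ~ Bool
  FAIL: mismatch Int ~ Bool

Answer: 1.0.0 : 6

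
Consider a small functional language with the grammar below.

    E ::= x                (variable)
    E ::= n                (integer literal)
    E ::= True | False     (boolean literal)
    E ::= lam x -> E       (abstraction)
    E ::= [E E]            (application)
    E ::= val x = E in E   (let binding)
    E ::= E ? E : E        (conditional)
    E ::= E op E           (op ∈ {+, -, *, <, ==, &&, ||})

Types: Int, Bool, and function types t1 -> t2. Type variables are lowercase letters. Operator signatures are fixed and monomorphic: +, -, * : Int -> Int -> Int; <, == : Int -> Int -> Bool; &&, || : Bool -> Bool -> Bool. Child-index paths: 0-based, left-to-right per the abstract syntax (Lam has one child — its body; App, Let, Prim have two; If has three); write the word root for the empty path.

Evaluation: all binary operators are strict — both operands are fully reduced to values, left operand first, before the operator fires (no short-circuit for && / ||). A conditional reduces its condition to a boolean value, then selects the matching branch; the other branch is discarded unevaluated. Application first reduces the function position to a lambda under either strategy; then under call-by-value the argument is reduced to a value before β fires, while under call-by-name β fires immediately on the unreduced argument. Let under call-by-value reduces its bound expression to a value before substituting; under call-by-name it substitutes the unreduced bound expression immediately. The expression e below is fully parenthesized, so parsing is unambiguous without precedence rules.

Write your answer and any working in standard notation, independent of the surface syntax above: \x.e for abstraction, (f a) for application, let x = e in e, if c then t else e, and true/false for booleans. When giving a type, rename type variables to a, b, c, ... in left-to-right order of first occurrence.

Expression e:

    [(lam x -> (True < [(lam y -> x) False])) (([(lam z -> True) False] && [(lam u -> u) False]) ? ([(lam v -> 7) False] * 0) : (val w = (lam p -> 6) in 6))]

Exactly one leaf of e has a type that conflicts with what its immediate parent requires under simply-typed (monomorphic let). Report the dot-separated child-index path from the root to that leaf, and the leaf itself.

Trace:
  unify Bool ~ Int
  FAIL: mismatch Bool ~ Int

Answer: 0.0.0 : true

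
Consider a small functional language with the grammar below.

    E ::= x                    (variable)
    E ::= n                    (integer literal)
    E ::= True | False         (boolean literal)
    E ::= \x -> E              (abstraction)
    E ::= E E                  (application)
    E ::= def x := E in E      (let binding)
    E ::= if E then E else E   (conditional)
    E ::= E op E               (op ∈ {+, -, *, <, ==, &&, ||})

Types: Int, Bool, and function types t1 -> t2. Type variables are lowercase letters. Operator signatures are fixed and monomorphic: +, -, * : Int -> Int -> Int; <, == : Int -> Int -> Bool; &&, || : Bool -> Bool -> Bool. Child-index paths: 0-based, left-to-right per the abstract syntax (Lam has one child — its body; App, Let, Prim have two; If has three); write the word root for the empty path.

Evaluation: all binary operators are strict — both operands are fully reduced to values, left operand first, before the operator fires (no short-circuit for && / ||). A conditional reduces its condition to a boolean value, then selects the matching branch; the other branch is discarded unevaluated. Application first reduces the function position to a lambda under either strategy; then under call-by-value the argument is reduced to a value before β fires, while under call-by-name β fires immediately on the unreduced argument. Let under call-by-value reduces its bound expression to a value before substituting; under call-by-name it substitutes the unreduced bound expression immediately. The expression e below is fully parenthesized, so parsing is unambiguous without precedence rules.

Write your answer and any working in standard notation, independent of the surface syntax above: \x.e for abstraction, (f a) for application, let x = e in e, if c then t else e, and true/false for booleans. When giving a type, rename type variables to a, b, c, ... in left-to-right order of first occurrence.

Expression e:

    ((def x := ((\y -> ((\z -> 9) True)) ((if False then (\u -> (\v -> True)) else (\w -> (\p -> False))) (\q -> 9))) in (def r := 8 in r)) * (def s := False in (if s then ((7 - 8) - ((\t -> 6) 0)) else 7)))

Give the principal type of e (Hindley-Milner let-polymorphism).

Answer: Int

Trace:
\z._ : b -> Int
  unify b -> Int ~ Bool -> c
  unify b ~ Bool
  unify Int ~ c
_ _ : Int
\y._ : a -> Int
  unify Bool ~ Bool
\v._ : e -> Bool
\u._ : d -> e -> Bool
\p._ : g -> Bool
\w._ : f -> g -> Bool
  unify d -> e -> Bool ~ f -> g -> Bool
  unify d ~ f
  unify e -> Bool ~ g -> Bool
  unify e ~ g
  unify Bool ~ Bool
\q._ : h -> Int
  unify f -> g -> Bool ~ (h -> Int) -> i
  unify f ~ h -> Int
  unify g -> Bool ~ i
_ _ : g -> Bool
  unify a -> Int ~ (g -> Bool) -> j
  unify a ~ g -> Bool
  unify Int ~ j
_ _ : Int
let x : Int
let r : Int
r : Int
  unify Int ~ Int
let s : Bool
s : Bool
  unify Bool ~ Bool
  unify Int ~ Int
  unify Int ~ Int
  unify Int ~ Int
\t._ : k -> Int
  unify k -> Int ~ Int -> l
  unify k ~ Int
  unify Int ~ l
_ _ : Int
  unify Int ~ Int
  unify Int ~ Int
  unify Int ~ Int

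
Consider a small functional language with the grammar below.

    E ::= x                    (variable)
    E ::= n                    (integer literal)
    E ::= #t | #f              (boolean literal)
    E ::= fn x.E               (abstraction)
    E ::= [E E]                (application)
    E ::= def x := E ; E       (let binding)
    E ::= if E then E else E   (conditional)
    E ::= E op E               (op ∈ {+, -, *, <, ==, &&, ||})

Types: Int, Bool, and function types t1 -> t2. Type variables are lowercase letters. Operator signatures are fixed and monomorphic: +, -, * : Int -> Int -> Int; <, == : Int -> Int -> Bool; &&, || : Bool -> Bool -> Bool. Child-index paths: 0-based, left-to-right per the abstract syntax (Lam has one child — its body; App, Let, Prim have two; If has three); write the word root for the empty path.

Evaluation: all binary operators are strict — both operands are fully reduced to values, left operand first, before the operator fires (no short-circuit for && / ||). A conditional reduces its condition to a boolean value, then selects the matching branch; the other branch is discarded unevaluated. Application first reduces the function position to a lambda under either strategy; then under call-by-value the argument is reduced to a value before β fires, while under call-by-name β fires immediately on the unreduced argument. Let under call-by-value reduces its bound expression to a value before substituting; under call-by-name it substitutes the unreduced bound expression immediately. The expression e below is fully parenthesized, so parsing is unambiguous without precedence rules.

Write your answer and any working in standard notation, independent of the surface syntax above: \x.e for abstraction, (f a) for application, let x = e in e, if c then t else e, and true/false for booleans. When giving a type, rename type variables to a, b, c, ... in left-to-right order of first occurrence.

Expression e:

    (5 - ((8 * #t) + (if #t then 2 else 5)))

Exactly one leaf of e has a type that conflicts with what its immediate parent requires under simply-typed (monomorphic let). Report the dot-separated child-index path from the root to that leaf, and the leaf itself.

Answer: 1.0.1 : true

Derivation:
  unify Int ~ Int
  unify Int ~ Int
  unify Bool ~ Int
  FAIL: mismatch Bool ~ Int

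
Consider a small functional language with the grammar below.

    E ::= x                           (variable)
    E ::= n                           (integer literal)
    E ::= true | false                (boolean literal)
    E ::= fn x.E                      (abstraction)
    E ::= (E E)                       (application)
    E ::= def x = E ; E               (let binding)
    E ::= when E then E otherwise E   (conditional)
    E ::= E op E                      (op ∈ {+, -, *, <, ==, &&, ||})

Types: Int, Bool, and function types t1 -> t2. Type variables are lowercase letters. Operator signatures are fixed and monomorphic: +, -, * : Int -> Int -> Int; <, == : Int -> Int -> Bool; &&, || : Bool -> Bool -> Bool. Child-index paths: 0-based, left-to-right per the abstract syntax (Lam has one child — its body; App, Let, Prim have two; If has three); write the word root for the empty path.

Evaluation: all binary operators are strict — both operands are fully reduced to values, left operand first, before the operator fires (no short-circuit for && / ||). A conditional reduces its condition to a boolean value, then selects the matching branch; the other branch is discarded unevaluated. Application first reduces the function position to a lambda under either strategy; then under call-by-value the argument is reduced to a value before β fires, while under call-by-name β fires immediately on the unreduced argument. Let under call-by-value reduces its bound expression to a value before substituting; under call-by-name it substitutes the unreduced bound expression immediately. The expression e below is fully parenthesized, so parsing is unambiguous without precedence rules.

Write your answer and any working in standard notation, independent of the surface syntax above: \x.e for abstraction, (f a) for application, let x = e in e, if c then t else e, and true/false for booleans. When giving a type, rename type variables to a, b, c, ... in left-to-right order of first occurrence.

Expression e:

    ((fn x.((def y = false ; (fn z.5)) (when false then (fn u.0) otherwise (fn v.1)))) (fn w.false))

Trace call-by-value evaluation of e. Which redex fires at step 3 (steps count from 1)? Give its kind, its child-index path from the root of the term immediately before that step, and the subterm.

Trace:
step 0: ((\x.((let y = false in (\z.5)) (if false then (\u.0) else (\v.1)))) (\w.false))
step 1: [beta@root] ((let y = false in (\z.5)) (if false then (\u.0) else (\v.1)))
step 2: [let@0] ((\z.5) (if false then (\u.0) else (\v.1)))
step 3: [if@1] ((\z.5) (\v.1))

Answer: if at 1 : (if false then (\u.0) else (\v.1))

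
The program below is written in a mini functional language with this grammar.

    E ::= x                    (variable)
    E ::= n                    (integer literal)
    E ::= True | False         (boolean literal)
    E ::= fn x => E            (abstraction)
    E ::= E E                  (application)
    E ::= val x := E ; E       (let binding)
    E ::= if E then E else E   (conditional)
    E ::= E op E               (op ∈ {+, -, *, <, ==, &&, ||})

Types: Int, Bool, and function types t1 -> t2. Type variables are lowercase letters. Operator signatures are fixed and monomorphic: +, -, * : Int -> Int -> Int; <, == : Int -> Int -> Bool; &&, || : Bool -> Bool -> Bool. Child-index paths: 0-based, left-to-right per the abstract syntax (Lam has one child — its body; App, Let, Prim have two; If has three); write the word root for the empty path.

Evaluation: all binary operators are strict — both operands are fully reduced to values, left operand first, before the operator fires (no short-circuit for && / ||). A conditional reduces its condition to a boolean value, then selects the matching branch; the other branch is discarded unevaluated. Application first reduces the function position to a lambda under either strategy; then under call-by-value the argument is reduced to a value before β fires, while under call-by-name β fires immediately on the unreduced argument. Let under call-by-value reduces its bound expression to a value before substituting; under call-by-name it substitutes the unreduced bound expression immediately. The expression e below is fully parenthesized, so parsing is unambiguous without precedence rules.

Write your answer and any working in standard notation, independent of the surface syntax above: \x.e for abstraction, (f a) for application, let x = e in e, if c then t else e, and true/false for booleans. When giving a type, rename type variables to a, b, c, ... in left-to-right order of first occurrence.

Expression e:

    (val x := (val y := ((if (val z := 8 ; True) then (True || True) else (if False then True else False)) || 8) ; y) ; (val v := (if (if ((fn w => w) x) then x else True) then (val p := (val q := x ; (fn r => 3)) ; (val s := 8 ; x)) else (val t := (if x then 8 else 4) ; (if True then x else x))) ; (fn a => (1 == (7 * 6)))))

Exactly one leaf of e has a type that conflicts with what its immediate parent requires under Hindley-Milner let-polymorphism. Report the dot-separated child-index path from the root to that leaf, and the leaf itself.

Answer: 0.0.1 : 8

Derivation:
let z : Int
  unify Bool ~ Bool
  unify Bool ~ Bool
  unify Bool ~ Bool
  unify Bool ~ Bool
  unify Bool ~ Bool
  unify Bool ~ Bool
  unify Bool ~ Bool
  unify Int ~ Bool
  FAIL: mismatch Int ~ Bool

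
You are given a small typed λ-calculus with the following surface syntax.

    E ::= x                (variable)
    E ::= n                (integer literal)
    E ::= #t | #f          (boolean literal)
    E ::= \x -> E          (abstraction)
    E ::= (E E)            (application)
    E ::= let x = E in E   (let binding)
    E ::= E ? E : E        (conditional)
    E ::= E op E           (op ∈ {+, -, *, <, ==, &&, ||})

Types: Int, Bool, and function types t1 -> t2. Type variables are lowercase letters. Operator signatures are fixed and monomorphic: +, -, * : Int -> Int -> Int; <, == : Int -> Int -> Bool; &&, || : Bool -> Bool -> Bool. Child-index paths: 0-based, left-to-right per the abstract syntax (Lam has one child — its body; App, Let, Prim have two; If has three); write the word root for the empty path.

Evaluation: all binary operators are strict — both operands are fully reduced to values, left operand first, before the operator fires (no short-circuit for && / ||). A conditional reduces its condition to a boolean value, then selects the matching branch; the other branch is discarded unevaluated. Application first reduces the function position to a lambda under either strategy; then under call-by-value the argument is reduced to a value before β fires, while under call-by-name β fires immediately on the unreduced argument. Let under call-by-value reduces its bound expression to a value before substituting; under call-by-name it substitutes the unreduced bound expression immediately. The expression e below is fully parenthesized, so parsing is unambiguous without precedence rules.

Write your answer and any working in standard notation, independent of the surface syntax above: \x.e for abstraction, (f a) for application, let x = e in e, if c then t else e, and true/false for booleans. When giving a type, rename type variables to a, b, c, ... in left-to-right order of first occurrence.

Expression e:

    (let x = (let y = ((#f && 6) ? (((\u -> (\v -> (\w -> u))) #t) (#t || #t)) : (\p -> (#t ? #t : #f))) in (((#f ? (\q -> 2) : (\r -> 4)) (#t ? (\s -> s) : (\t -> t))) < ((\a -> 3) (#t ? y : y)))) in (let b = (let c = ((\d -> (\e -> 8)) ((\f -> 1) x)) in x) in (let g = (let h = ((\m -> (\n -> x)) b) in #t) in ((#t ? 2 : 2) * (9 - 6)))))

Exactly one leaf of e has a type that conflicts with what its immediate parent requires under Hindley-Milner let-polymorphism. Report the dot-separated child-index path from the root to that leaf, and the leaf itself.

Answer: 0.0.0.1 : 6

Trace:
  unify Bool ~ Bool
  unify Int ~ Bool
  FAIL: mismatch Int ~ Bool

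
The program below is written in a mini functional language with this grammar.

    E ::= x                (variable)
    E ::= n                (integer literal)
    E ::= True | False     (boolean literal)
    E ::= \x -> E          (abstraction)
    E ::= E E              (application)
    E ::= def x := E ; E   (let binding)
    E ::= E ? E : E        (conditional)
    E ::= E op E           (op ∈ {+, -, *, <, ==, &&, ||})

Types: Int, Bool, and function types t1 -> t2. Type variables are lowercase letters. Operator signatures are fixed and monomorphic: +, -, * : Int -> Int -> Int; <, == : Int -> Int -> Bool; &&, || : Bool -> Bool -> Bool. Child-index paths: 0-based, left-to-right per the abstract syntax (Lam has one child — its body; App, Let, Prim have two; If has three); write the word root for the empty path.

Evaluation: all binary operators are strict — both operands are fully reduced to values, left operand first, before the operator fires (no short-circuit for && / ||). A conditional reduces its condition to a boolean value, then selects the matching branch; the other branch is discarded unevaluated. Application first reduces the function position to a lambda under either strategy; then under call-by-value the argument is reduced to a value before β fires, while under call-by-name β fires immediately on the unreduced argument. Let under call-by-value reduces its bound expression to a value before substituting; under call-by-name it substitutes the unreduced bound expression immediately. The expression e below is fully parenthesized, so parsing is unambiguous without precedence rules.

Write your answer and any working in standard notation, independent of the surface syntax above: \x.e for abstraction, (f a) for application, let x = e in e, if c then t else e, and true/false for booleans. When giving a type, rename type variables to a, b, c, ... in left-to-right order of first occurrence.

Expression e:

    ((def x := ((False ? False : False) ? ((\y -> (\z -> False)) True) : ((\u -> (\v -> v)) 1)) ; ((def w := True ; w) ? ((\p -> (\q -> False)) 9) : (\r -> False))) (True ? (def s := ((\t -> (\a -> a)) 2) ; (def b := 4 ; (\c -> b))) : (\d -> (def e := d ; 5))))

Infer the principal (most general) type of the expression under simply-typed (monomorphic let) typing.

Answer: Bool

Trace:
  unify Bool ~ Bool
  unify Bool ~ Bool
  unify Bool ~ Bool
\z._ : b -> Bool
\y._ : a -> b -> Bool
  unify a -> b -> Bool ~ Bool -> c
  unify a ~ Bool
  unify b -> Bool ~ c
_ _ : b -> Bool
v : e
\v._ : e -> e
\u._ : d -> e -> e
  unify d -> e -> e ~ Int -> f
  unify d ~ Int
  unify e -> e ~ f
_ _ : e -> e
  unify b -> Bool ~ e -> e
  unify b ~ e
  unify Bool ~ e
let x : Bool -> Bool
let w : Bool
w : Bool
  unify Bool ~ Bool
\q._ : h -> Bool
\p._ : g -> h -> Bool
  unify g -> h -> Bool ~ Int -> i
  unify g ~ Int
  unify h -> Bool ~ i
_ _ : h -> Bool
\r._ : j -> Bool
  unify h -> Bool ~ j -> Bool
  unify h ~ j
  unify Bool ~ Bool
  unify Bool ~ Bool
a : l
\a._ : l -> l
\t._ : k -> l -> l
  unify k -> l -> l ~ Int -> m
  unify k ~ Int
  unify l -> l ~ m
_ _ : l -> l
let s : l -> l
let b : Int
b : Int
\c._ : n -> Int
d : o
let e : o
\d._ : o -> Int
  unify n -> Int ~ o -> Int
  unify n ~ o
  unify Int ~ Int
  unify j -> Bool ~ (o -> Int) -> p
  unify j ~ o -> Int
  unify Bool ~ p
_ _ : Bool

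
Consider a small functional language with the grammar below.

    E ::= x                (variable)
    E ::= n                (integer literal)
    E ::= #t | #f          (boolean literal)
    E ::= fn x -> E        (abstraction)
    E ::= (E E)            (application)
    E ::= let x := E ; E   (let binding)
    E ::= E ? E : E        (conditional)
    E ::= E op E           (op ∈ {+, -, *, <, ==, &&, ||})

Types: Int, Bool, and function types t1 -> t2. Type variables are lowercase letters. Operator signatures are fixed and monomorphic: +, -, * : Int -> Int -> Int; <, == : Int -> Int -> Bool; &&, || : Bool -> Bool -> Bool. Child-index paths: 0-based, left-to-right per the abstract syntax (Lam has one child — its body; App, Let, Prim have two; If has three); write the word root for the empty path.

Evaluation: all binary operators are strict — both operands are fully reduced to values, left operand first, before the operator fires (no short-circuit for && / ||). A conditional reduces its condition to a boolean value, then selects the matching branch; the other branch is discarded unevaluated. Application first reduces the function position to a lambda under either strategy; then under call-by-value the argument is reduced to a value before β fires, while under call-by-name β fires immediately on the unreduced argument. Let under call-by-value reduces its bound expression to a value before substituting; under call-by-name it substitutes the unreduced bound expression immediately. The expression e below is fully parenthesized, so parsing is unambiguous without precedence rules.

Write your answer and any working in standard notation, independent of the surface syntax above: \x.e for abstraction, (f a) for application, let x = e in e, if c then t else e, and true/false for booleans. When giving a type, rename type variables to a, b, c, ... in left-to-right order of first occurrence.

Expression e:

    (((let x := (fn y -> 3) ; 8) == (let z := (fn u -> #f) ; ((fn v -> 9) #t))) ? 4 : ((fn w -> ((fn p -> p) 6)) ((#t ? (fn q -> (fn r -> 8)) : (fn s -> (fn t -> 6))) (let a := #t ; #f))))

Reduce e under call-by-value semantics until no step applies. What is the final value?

Answer: 6

Working:
step 0: (if ((let x = (\y.3) in 8) == (let z = (\u.false) in ((\v.9) true))) then 4 else ((\w.((\p.p) 6)) ((if true then (\q.(\r.8)) else (\s.(\t.6))) (let a = true in false))))
step 1: [let@0.0] (if (8 == (let z = (\u.false) in ((\v.9) true))) then 4 else ((\w.((\p.p) 6)) ((if true then (\q.(\r.8)) else (\s.(\t.6))) (let a = true in false))))
step 2: [let@0.1] (if (8 == ((\v.9) true)) then 4 else ((\w.((\p.p) 6)) ((if true then (\q.(\r.8)) else (\s.(\t.6))) (let a = true in false))))
step 3: [beta@0.1] (if (8 == 9) then 4 else ((\w.((\p.p) 6)) ((if true then (\q.(\r.8)) else (\s.(\t.6))) (let a = true in false))))
step 4: [delta@0] (if false then 4 else ((\w.((\p.p) 6)) ((if true then (\q.(\r.8)) else (\s.(\t.6))) (let a = true in false))))
step 5: [if@root] ((\w.((\p.p) 6)) ((if true then (\q.(\r.8)) else (\s.(\t.6))) (let a = true in false)))
step 6: [if@1.0] ((\w.((\p.p) 6)) ((\q.(\r.8)) (let a = true in false)))
step 7: [let@1.1] ((\w.((\p.p) 6)) ((\q.(\r.8)) false))
step 8: [beta@1] ((\w.((\p.p) 6)) (\r.8))
step 9: [beta@root] ((\p.p) 6)
step 10: [beta@root] 6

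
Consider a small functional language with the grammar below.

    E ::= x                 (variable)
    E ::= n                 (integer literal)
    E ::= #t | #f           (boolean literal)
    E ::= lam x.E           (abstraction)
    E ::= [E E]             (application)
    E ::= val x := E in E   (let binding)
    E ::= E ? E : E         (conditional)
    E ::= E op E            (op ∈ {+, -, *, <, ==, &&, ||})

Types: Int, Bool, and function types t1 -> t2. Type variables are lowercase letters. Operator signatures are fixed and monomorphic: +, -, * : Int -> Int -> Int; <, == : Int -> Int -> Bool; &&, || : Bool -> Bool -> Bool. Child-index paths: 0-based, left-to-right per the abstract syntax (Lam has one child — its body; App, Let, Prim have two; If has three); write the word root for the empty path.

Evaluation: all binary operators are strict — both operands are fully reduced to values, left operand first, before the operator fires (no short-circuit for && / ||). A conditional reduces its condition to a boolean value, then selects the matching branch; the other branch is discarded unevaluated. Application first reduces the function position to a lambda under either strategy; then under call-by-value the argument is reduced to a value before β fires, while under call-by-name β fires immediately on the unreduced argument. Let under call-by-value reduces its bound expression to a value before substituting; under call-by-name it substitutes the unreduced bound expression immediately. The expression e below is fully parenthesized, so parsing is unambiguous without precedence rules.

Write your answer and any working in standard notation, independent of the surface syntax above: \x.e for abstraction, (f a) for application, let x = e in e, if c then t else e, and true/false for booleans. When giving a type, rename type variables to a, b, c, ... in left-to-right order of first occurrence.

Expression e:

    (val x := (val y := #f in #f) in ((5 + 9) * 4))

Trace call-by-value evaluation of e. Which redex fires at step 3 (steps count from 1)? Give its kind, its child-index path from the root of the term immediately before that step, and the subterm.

Derivation:
step 0: (let x = (let y = false in false) in ((5 + 9) * 4))
step 1: [let@0] (let x = false in ((5 + 9) * 4))
step 2: [let@root] ((5 + 9) * 4)
step 3: [delta@0] (14 * 4)

Answer: delta at 0 : (5 + 9)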